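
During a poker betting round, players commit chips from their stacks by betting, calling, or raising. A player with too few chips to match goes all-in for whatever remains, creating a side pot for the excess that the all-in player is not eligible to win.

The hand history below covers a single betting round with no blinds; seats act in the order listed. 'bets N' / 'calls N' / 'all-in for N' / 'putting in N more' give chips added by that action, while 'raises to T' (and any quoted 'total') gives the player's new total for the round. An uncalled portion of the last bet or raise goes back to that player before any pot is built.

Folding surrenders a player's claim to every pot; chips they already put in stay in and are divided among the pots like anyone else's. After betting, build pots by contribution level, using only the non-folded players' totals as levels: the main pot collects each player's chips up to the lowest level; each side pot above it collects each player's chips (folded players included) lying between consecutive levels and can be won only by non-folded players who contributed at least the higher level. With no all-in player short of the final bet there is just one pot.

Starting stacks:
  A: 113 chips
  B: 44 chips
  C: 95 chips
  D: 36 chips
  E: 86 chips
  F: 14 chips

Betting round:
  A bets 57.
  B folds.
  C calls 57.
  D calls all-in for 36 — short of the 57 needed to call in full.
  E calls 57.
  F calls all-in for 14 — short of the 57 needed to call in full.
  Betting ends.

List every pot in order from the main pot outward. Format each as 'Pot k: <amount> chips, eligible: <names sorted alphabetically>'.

Contributions: A=57, C=57, D=36, E=57, F=14
Folded: B
Pot levels (distinct totals of non-folded players): 14, 36, 57
Layer 1-14: 14 each from A, C, D, E, F = 14*5 = 70 chips; eligible A, C, D, E, F
Layer 15-36: 22 each from A, C, D, E = 22*4 = 88 chips; eligible A, C, D, E
Layer 37-57: 21 each from A, C, E = 21*3 = 63 chips; eligible A, C, E

Pot 1: 70 chips, eligible: A, C, D, E, F
Pot 2: 88 chips, eligible: A, C, D, E
Pot 3: 63 chips, eligible: A, C, E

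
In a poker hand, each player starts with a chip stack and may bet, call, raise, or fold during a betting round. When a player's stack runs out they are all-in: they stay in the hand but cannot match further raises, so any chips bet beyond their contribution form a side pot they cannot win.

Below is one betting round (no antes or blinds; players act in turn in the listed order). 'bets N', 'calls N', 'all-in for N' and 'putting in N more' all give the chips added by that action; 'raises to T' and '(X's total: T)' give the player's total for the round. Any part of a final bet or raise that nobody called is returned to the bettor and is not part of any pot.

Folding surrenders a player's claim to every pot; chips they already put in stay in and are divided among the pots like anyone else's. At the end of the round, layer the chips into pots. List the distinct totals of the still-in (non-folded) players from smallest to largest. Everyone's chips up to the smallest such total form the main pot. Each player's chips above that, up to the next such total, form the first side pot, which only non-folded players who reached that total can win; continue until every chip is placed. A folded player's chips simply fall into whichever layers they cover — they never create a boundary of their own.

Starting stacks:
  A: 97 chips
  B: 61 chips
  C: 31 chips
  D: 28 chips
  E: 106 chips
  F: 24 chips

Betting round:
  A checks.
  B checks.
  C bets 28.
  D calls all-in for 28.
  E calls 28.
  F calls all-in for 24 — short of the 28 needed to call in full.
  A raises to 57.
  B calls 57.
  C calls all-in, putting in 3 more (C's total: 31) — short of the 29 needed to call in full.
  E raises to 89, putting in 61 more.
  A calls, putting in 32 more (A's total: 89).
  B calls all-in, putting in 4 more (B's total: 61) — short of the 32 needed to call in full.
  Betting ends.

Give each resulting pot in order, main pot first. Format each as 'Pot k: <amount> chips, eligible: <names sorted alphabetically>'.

Pot 1: 144 chips, eligible: A, B, C, D, E, F
Pot 2: 20 chips, eligible: A, B, C, D, E
Pot 3: 12 chips, eligible: A, B, C, E
Pot 4: 90 chips, eligible: A, B, E
Pot 5: 56 chips, eligible: A, E

Derivation:
Contributions: A=89, B=61, C=31, D=28, E=89, F=24
Pot levels (distinct totals of non-folded players): 24, 28, 31, 61, 89
Layer 1-24: 24 each from A, B, C, D, E, F = 24*6 = 144 chips; eligible A, B, C, D, E, F
Layer 25-28: 4 each from A, B, C, D, E = 4*5 = 20 chips; eligible A, B, C, D, E
Layer 29-31: 3 each from A, B, C, E = 3*4 = 12 chips; eligible A, B, C, E
Layer 32-61: 30 each from A, B, E = 30*3 = 90 chips; eligible A, B, E
Layer 62-89: 28 each from A, E = 28*2 = 56 chips; eligible A, E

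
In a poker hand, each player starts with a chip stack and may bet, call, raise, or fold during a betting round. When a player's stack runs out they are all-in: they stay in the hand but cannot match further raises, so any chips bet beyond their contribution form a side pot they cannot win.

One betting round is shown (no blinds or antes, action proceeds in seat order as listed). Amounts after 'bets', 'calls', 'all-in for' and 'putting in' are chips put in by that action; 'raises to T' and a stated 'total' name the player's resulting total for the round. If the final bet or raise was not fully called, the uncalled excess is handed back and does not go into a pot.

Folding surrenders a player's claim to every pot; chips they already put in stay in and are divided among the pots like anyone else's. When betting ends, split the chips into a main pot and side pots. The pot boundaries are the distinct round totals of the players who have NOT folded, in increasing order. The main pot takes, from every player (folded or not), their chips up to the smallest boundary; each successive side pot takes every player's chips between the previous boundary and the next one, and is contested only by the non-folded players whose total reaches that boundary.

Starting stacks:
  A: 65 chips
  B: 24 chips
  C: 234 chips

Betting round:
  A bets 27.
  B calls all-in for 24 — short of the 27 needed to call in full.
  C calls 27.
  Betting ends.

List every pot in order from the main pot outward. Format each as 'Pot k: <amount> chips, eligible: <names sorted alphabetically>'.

Contributions: A=27, B=24, C=27
Pot levels (distinct totals of non-folded players): 24, 27
Layer 1-24: 24 each from A, B, C = 24*3 = 72 chips; eligible A, B, C
Layer 25-27: 3 each from A, C = 3*2 = 6 chips; eligible A, C

Pot 1: 72 chips, eligible: A, B, C
Pot 2: 6 chips, eligible: A, C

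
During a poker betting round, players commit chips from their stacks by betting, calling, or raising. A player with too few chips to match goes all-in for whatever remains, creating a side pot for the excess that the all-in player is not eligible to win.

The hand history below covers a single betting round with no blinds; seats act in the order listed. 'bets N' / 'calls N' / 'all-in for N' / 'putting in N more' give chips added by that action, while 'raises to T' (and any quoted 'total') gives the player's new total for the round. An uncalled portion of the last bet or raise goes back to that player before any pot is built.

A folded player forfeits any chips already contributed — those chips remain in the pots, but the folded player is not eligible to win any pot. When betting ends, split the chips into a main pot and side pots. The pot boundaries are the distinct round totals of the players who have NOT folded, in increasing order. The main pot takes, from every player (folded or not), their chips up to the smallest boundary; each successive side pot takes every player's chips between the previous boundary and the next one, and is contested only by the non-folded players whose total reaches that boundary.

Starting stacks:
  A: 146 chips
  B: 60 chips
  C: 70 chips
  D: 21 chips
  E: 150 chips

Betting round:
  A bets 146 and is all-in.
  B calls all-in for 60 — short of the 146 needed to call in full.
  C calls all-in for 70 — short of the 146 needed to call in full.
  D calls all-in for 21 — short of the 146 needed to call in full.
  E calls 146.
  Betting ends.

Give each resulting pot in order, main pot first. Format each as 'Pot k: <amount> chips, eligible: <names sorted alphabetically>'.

Pot 1: 105 chips, eligible: A, B, C, D, E
Pot 2: 156 chips, eligible: A, B, C, E
Pot 3: 30 chips, eligible: A, C, E
Pot 4: 152 chips, eligible: A, E

Derivation:
Contributions: A=146, B=60, C=70, D=21, E=146
Pot levels (distinct totals of non-folded players): 21, 60, 70, 146
Layer 1-21: 21 each from A, B, C, D, E = 21*5 = 105 chips; eligible A, B, C, D, E
Layer 22-60: 39 each from A, B, C, E = 39*4 = 156 chips; eligible A, B, C, E
Layer 61-70: 10 each from A, C, E = 10*3 = 30 chips; eligible A, C, E
Layer 71-146: 76 each from A, E = 76*2 = 152 chips; eligible A, E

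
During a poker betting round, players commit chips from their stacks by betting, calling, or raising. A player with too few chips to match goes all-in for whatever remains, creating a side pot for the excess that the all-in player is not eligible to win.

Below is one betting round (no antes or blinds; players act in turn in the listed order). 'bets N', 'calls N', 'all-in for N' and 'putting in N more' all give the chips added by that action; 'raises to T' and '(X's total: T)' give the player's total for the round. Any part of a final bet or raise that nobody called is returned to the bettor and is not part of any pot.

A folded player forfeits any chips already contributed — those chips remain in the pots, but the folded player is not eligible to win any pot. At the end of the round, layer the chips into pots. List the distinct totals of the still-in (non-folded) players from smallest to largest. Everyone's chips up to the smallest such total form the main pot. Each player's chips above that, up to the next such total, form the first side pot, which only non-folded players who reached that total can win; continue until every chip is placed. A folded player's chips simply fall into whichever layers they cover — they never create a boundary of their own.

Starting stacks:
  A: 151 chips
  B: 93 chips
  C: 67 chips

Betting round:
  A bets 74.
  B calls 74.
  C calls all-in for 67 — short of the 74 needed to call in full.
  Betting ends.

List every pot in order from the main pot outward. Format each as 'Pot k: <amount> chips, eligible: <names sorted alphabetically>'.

Pot 1: 201 chips, eligible: A, B, C
Pot 2: 14 chips, eligible: A, B

Derivation:
Contributions: A=74, B=74, C=67
Pot levels (distinct totals of non-folded players): 67, 74
Layer 1-67: 67 each from A, B, C = 67*3 = 201 chips; eligible A, B, C
Layer 68-74: 7 each from A, B = 7*2 = 14 chips; eligible A, B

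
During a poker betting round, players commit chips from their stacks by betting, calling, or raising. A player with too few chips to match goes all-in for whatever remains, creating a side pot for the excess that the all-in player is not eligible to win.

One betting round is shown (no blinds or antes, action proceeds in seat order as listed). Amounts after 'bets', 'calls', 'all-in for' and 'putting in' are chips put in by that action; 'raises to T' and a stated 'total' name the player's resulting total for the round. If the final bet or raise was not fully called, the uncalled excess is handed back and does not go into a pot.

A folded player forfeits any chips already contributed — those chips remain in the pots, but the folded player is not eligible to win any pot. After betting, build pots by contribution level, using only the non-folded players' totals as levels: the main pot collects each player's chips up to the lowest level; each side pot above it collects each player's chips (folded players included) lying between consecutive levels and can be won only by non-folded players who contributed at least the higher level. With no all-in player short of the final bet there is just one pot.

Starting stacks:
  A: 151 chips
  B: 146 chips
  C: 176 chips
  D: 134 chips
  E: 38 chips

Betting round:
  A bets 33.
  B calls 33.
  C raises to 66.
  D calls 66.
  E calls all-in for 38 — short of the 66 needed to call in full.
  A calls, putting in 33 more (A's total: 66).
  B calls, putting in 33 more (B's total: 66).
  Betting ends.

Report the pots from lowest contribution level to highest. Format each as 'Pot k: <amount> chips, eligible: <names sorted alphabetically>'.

Pot 1: 190 chips, eligible: A, B, C, D, E
Pot 2: 112 chips, eligible: A, B, C, D

Derivation:
Contributions: A=66, B=66, C=66, D=66, E=38
Pot levels (distinct totals of non-folded players): 38, 66
Layer 1-38: 38 each from A, B, C, D, E = 38*5 = 190 chips; eligible A, B, C, D, E
Layer 39-66: 28 each from A, B, C, D = 28*4 = 112 chips; eligible A, B, C, D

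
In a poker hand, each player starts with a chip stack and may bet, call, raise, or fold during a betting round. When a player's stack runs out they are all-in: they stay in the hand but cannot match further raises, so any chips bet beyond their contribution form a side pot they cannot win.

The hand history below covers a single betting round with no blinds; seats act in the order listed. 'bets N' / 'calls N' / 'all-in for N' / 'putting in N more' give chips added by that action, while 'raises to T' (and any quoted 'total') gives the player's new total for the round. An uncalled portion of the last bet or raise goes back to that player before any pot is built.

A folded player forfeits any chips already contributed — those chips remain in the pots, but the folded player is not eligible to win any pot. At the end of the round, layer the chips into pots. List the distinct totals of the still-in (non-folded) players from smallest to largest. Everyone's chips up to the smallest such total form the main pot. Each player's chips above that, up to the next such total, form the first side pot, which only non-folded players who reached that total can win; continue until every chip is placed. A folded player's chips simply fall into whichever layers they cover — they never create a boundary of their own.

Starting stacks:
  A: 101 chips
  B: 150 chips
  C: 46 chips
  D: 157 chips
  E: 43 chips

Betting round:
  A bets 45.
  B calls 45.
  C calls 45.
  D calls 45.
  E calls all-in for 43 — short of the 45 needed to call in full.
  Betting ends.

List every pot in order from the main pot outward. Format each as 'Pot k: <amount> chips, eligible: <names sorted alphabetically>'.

Pot 1: 215 chips, eligible: A, B, C, D, E
Pot 2: 8 chips, eligible: A, B, C, D

Derivation:
Contributions: A=45, B=45, C=45, D=45, E=43
Pot levels (distinct totals of non-folded players): 43, 45
Layer 1-43: 43 each from A, B, C, D, E = 43*5 = 215 chips; eligible A, B, C, D, E
Layer 44-45: 2 each from A, B, C, D = 2*4 = 8 chips; eligible A, B, C, D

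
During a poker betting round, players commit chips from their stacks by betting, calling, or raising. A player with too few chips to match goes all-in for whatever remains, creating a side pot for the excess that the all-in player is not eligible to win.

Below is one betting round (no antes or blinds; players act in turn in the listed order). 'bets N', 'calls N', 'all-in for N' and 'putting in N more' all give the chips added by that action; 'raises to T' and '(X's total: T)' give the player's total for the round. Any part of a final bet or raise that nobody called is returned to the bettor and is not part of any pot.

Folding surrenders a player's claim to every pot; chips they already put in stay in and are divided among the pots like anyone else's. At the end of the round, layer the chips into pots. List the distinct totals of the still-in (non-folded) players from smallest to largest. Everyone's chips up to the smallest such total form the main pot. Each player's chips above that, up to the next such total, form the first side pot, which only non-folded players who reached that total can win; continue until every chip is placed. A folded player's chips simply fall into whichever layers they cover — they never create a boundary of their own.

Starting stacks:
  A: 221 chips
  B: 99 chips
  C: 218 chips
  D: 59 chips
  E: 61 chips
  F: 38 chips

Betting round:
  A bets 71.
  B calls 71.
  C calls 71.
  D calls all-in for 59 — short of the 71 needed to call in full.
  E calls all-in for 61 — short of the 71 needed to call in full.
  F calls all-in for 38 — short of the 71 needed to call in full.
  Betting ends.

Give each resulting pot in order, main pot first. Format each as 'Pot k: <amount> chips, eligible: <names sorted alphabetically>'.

Pot 1: 228 chips, eligible: A, B, C, D, E, F
Pot 2: 105 chips, eligible: A, B, C, D, E
Pot 3: 8 chips, eligible: A, B, C, E
Pot 4: 30 chips, eligible: A, B, C

Derivation:
Contributions: A=71, B=71, C=71, D=59, E=61, F=38
Pot levels (distinct totals of non-folded players): 38, 59, 61, 71
Layer 1-38: 38 each from A, B, C, D, E, F = 38*6 = 228 chips; eligible A, B, C, D, E, F
Layer 39-59: 21 each from A, B, C, D, E = 21*5 = 105 chips; eligible A, B, C, D, E
Layer 60-61: 2 each from A, B, C, E = 2*4 = 8 chips; eligible A, B, C, E
Layer 62-71: 10 each from A, B, C = 10*3 = 30 chips; eligible A, B, C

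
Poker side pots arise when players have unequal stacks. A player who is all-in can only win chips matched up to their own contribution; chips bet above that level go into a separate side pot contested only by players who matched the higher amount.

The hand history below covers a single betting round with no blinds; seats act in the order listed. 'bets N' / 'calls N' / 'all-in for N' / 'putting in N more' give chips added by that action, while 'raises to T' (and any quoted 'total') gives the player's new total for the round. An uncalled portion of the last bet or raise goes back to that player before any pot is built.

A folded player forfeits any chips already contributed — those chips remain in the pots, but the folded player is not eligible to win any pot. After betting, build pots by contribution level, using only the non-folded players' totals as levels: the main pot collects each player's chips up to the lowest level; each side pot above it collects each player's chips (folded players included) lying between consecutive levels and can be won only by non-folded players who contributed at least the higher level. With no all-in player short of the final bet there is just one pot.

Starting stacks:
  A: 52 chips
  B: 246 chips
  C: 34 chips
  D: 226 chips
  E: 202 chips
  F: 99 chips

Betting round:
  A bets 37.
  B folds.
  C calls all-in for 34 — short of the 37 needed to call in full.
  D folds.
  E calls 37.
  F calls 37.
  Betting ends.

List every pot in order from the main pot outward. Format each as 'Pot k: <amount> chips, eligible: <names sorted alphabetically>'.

Contributions: A=37, C=34, E=37, F=37
Folded: B, D
Pot levels (distinct totals of non-folded players): 34, 37
Layer 1-34: 34 each from A, C, E, F = 34*4 = 136 chips; eligible A, C, E, F
Layer 35-37: 3 each from A, E, F = 3*3 = 9 chips; eligible A, E, F

Pot 1: 136 chips, eligible: A, C, E, F
Pot 2: 9 chips, eligible: A, E, F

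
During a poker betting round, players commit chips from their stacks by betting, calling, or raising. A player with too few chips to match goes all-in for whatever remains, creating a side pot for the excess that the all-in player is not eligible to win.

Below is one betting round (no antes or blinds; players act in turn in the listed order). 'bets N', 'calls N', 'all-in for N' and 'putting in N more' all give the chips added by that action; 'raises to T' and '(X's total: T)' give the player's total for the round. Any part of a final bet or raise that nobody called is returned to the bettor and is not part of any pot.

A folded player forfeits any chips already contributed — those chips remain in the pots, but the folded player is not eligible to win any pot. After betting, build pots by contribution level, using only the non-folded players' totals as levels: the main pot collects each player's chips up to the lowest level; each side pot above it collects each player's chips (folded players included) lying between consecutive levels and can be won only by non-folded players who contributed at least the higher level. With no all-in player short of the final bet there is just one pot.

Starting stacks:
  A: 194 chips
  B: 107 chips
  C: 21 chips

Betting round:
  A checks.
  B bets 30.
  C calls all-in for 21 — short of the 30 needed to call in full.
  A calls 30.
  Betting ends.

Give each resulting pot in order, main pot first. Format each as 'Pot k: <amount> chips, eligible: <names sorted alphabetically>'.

Contributions: A=30, B=30, C=21
Pot levels (distinct totals of non-folded players): 21, 30
Layer 1-21: 21 each from A, B, C = 21*3 = 63 chips; eligible A, B, C
Layer 22-30: 9 each from A, B = 9*2 = 18 chips; eligible A, B

Pot 1: 63 chips, eligible: A, B, C
Pot 2: 18 chips, eligible: A, B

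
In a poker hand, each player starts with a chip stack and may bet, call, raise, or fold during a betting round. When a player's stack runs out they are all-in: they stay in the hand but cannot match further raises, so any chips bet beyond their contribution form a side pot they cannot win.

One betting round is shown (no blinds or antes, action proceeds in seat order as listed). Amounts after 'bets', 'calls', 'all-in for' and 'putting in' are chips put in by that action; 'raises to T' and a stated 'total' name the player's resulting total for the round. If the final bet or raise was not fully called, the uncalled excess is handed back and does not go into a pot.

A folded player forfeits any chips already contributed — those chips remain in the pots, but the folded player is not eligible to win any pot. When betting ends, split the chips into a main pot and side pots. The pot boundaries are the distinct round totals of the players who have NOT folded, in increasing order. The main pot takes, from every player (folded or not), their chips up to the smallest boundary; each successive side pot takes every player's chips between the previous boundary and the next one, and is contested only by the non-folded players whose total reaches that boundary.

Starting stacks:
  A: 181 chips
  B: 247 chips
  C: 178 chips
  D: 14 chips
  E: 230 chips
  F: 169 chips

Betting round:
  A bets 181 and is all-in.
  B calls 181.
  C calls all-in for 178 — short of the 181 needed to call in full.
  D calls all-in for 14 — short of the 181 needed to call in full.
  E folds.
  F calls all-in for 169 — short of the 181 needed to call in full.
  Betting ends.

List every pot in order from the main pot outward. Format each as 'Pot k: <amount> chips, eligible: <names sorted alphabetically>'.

Contributions: A=181, B=181, C=178, D=14, F=169
Folded: E
Pot levels (distinct totals of non-folded players): 14, 169, 178, 181
Layer 1-14: 14 each from A, B, C, D, F = 14*5 = 70 chips; eligible A, B, C, D, F
Layer 15-169: 155 each from A, B, C, F = 155*4 = 620 chips; eligible A, B, C, F
Layer 170-178: 9 each from A, B, C = 9*3 = 27 chips; eligible A, B, C
Layer 179-181: 3 each from A, B = 3*2 = 6 chips; eligible A, B

Pot 1: 70 chips, eligible: A, B, C, D, F
Pot 2: 620 chips, eligible: A, B, C, F
Pot 3: 27 chips, eligible: A, B, C
Pot 4: 6 chips, eligible: A, B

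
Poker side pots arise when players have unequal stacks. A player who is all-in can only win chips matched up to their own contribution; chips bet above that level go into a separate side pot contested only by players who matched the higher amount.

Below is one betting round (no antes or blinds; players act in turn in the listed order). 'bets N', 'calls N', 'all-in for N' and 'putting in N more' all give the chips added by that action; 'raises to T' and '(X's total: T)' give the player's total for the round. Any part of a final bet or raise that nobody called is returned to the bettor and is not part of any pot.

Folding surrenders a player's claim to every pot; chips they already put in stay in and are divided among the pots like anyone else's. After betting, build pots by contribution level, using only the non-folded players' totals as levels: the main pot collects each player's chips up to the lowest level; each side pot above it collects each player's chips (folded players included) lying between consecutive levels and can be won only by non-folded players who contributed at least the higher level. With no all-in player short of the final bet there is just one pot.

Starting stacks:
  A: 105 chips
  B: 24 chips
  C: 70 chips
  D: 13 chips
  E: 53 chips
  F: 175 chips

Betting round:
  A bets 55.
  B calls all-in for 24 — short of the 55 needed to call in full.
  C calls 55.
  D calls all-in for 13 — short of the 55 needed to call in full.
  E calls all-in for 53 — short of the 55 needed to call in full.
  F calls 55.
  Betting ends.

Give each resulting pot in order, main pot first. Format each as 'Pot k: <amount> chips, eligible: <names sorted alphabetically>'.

Contributions: A=55, B=24, C=55, D=13, E=53, F=55
Pot levels (distinct totals of non-folded players): 13, 24, 53, 55
Layer 1-13: 13 each from A, B, C, D, E, F = 13*6 = 78 chips; eligible A, B, C, D, E, F
Layer 14-24: 11 each from A, B, C, E, F = 11*5 = 55 chips; eligible A, B, C, E, F
Layer 25-53: 29 each from A, C, E, F = 29*4 = 116 chips; eligible A, C, E, F
Layer 54-55: 2 each from A, C, F = 2*3 = 6 chips; eligible A, C, F

Pot 1: 78 chips, eligible: A, B, C, D, E, F
Pot 2: 55 chips, eligible: A, B, C, E, F
Pot 3: 116 chips, eligible: A, C, E, F
Pot 4: 6 chips, eligible: A, C, F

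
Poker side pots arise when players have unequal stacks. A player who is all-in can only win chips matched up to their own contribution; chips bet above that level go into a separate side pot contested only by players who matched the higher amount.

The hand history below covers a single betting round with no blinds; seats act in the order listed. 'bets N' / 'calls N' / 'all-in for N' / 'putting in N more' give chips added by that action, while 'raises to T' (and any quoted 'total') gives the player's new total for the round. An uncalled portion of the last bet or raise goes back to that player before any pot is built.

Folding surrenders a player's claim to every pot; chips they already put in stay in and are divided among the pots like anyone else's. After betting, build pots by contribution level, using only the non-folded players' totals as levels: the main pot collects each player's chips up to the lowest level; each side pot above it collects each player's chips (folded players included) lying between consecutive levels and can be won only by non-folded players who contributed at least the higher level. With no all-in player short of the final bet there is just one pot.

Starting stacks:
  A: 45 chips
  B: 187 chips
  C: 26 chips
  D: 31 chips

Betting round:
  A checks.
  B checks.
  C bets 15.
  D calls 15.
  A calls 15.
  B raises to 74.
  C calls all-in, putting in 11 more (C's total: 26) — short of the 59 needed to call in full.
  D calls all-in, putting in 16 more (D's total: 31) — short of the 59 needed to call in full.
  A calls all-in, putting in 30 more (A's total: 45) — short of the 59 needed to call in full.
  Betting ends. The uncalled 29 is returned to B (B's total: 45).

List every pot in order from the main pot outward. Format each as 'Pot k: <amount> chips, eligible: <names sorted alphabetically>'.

Contributions (after 29 returned to B): A=45, B=45, C=26, D=31
Pot levels (distinct totals of non-folded players): 26, 31, 45
Layer 1-26: 26 each from A, B, C, D = 26*4 = 104 chips; eligible A, B, C, D
Layer 27-31: 5 each from A, B, D = 5*3 = 15 chips; eligible A, B, D
Layer 32-45: 14 each from A, B = 14*2 = 28 chips; eligible A, B

Pot 1: 104 chips, eligible: A, B, C, D
Pot 2: 15 chips, eligible: A, B, D
Pot 3: 28 chips, eligible: A, B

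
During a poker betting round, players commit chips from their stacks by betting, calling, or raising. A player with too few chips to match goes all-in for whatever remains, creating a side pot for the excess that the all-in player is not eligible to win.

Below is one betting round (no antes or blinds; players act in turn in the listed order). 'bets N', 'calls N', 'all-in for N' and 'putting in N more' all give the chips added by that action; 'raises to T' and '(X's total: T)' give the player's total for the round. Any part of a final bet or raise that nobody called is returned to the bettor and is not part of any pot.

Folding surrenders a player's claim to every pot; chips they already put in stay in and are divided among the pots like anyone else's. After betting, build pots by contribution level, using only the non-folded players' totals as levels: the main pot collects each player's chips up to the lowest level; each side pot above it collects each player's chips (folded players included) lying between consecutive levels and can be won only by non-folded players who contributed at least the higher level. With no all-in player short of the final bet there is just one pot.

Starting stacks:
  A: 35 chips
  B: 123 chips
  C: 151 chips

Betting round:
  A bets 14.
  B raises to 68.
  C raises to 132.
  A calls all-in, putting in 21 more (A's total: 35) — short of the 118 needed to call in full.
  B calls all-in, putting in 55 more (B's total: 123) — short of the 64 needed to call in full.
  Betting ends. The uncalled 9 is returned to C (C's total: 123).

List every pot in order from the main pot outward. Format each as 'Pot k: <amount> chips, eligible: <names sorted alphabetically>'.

Contributions (after 9 returned to C): A=35, B=123, C=123
Pot levels (distinct totals of non-folded players): 35, 123
Layer 1-35: 35 each from A, B, C = 35*3 = 105 chips; eligible A, B, C
Layer 36-123: 88 each from B, C = 88*2 = 176 chips; eligible B, C

Pot 1: 105 chips, eligible: A, B, C
Pot 2: 176 chips, eligible: B, C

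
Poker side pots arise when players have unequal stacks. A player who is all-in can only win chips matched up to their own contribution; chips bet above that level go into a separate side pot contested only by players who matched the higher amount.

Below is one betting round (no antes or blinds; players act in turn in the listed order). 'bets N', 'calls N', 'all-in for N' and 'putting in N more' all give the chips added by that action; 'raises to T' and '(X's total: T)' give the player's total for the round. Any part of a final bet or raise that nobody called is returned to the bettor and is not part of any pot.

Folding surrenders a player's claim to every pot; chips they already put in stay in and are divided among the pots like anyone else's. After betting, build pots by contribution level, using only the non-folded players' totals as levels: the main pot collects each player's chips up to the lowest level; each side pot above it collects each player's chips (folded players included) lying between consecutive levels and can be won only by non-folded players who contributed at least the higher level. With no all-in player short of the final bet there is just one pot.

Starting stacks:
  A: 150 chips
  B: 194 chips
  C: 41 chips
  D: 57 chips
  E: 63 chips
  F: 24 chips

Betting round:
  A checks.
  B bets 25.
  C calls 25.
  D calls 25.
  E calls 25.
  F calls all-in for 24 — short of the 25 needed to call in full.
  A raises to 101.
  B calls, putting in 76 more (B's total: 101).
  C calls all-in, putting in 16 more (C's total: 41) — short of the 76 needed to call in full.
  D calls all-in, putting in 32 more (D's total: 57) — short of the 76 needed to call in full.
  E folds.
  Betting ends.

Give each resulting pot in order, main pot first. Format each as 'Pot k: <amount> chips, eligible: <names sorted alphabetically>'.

Pot 1: 144 chips, eligible: A, B, C, D, F
Pot 2: 69 chips, eligible: A, B, C, D
Pot 3: 48 chips, eligible: A, B, D
Pot 4: 88 chips, eligible: A, B

Derivation:
Contributions: A=101, B=101, C=41, D=57, E=25, F=24
Folded: E
Pot levels (distinct totals of non-folded players): 24, 41, 57, 101
Layer 1-24: 24 each from A, B, C, D, E, F = 24*6 = 144 chips; eligible A, B, C, D, F
Layer 25-41: A 17 + B 17 + C 17 + D 17 + E 1 = 69 chips; eligible A, B, C, D
Layer 42-57: 16 each from A, B, D = 16*3 = 48 chips; eligible A, B, D
Layer 58-101: 44 each from A, B = 44*2 = 88 chips; eligible A, B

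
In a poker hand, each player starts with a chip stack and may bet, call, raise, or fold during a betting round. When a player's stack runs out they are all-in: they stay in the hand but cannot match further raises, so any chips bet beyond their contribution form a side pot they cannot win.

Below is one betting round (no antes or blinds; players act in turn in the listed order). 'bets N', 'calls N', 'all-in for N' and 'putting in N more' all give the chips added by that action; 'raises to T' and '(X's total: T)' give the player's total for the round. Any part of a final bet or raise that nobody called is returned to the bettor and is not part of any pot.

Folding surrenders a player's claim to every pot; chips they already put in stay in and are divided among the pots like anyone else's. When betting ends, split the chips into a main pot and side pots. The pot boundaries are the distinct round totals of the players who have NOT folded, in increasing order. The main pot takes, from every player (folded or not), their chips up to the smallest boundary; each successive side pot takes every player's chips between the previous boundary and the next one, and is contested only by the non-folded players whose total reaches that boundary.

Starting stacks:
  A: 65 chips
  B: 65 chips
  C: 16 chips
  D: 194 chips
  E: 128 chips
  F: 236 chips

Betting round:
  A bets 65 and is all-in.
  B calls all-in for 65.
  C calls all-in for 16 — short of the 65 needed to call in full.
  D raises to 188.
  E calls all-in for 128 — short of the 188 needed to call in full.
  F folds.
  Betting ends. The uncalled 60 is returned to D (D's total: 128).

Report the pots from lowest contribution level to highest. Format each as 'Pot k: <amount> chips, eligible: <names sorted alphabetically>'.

Contributions (after 60 returned to D): A=65, B=65, C=16, D=128, E=128
Folded: F
Pot levels (distinct totals of non-folded players): 16, 65, 128
Layer 1-16: 16 each from A, B, C, D, E = 16*5 = 80 chips; eligible A, B, C, D, E
Layer 17-65: 49 each from A, B, D, E = 49*4 = 196 chips; eligible A, B, D, E
Layer 66-128: 63 each from D, E = 63*2 = 126 chips; eligible D, E

Pot 1: 80 chips, eligible: A, B, C, D, E
Pot 2: 196 chips, eligible: A, B, D, E
Pot 3: 126 chips, eligible: D, E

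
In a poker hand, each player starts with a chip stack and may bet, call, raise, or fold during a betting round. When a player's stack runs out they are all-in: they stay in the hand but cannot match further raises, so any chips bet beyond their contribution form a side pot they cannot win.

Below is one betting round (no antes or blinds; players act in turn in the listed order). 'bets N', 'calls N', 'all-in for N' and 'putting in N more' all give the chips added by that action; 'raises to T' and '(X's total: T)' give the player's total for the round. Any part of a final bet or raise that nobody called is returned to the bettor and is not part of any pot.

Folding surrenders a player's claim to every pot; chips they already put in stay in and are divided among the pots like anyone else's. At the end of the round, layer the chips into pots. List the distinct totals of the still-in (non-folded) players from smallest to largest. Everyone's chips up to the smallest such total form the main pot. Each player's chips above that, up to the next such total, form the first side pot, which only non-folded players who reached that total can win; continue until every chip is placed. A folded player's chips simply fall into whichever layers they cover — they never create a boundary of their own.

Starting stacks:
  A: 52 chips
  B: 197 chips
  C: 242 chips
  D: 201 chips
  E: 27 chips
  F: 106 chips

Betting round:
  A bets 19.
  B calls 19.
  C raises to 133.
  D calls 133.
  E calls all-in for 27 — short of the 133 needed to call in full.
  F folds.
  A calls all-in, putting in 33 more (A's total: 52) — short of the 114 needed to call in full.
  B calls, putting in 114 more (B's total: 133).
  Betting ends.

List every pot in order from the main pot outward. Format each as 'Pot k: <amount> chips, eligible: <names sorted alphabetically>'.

Pot 1: 135 chips, eligible: A, B, C, D, E
Pot 2: 100 chips, eligible: A, B, C, D
Pot 3: 243 chips, eligible: B, C, D

Derivation:
Contributions: A=52, B=133, C=133, D=133, E=27
Folded: F
Pot levels (distinct totals of non-folded players): 27, 52, 133
Layer 1-27: 27 each from A, B, C, D, E = 27*5 = 135 chips; eligible A, B, C, D, E
Layer 28-52: 25 each from A, B, C, D = 25*4 = 100 chips; eligible A, B, C, D
Layer 53-133: 81 each from B, C, D = 81*3 = 243 chips; eligible B, C, D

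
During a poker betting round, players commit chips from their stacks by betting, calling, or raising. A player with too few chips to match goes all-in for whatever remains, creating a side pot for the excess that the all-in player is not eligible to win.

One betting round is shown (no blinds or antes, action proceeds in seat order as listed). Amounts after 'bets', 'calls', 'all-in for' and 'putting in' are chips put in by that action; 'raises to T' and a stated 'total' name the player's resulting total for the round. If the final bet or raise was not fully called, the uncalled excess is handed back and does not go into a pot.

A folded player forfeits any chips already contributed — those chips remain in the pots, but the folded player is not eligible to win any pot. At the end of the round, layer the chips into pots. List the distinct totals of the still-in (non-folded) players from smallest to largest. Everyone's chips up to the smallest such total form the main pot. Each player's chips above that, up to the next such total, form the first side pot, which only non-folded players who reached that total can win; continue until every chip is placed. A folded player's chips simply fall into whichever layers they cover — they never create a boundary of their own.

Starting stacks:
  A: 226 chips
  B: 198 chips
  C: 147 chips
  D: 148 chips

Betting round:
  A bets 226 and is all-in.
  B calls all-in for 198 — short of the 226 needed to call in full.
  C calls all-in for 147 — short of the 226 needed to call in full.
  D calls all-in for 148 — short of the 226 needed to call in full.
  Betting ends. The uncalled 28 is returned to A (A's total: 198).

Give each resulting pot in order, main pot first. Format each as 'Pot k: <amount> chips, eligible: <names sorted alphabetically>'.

Pot 1: 588 chips, eligible: A, B, C, D
Pot 2: 3 chips, eligible: A, B, D
Pot 3: 100 chips, eligible: A, B

Derivation:
Contributions (after 28 returned to A): A=198, B=198, C=147, D=148
Pot levels (distinct totals of non-folded players): 147, 148, 198
Layer 1-147: 147 each from A, B, C, D = 147*4 = 588 chips; eligible A, B, C, D
Layer 148-148: 1 each from A, B, D = 1*3 = 3 chips; eligible A, B, D
Layer 149-198: 50 each from A, B = 50*2 = 100 chips; eligible A, B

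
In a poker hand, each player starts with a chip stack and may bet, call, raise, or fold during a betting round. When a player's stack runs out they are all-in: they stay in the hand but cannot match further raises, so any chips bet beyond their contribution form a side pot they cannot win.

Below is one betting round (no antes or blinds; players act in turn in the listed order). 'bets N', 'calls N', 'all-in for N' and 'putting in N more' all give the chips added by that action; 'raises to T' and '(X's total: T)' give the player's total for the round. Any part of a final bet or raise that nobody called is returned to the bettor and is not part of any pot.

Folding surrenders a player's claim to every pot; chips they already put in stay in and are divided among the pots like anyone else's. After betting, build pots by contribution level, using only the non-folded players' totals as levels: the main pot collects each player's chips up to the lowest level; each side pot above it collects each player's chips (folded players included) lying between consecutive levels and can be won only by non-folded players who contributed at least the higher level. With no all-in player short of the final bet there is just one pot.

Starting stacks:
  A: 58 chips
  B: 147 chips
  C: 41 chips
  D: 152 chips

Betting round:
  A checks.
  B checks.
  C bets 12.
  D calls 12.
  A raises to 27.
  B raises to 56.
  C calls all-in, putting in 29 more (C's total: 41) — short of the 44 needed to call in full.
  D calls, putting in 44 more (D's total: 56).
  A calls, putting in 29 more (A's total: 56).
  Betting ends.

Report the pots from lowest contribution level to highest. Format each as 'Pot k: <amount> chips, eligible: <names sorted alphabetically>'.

Contributions: A=56, B=56, C=41, D=56
Pot levels (distinct totals of non-folded players): 41, 56
Layer 1-41: 41 each from A, B, C, D = 41*4 = 164 chips; eligible A, B, C, D
Layer 42-56: 15 each from A, B, D = 15*3 = 45 chips; eligible A, B, D

Pot 1: 164 chips, eligible: A, B, C, D
Pot 2: 45 chips, eligible: A, B, D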